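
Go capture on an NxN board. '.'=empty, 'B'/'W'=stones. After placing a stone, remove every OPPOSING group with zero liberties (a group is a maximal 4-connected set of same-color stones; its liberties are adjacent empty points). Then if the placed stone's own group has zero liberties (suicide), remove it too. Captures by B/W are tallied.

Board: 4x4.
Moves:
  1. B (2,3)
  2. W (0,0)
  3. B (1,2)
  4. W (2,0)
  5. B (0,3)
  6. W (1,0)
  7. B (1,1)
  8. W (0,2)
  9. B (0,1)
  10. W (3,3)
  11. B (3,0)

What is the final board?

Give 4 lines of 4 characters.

Move 1: B@(2,3) -> caps B=0 W=0
Move 2: W@(0,0) -> caps B=0 W=0
Move 3: B@(1,2) -> caps B=0 W=0
Move 4: W@(2,0) -> caps B=0 W=0
Move 5: B@(0,3) -> caps B=0 W=0
Move 6: W@(1,0) -> caps B=0 W=0
Move 7: B@(1,1) -> caps B=0 W=0
Move 8: W@(0,2) -> caps B=0 W=0
Move 9: B@(0,1) -> caps B=1 W=0
Move 10: W@(3,3) -> caps B=1 W=0
Move 11: B@(3,0) -> caps B=1 W=0

Answer: WB.B
WBB.
W..B
B..W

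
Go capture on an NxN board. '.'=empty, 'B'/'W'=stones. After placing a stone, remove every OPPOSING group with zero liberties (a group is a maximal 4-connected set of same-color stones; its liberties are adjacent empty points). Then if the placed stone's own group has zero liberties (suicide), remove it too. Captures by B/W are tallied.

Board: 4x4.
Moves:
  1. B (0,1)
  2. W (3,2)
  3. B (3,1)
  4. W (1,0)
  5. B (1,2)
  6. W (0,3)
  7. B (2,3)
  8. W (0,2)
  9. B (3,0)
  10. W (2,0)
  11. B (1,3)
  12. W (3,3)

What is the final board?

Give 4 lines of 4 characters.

Answer: .B..
W.BB
W..B
BBWW

Derivation:
Move 1: B@(0,1) -> caps B=0 W=0
Move 2: W@(3,2) -> caps B=0 W=0
Move 3: B@(3,1) -> caps B=0 W=0
Move 4: W@(1,0) -> caps B=0 W=0
Move 5: B@(1,2) -> caps B=0 W=0
Move 6: W@(0,3) -> caps B=0 W=0
Move 7: B@(2,3) -> caps B=0 W=0
Move 8: W@(0,2) -> caps B=0 W=0
Move 9: B@(3,0) -> caps B=0 W=0
Move 10: W@(2,0) -> caps B=0 W=0
Move 11: B@(1,3) -> caps B=2 W=0
Move 12: W@(3,3) -> caps B=2 W=0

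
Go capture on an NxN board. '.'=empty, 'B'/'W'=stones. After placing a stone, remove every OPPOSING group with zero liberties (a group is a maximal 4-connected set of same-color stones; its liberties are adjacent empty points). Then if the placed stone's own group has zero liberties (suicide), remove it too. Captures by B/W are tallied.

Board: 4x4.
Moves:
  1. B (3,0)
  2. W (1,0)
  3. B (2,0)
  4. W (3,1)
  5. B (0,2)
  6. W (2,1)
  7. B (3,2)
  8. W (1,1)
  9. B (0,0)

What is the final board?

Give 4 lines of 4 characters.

Move 1: B@(3,0) -> caps B=0 W=0
Move 2: W@(1,0) -> caps B=0 W=0
Move 3: B@(2,0) -> caps B=0 W=0
Move 4: W@(3,1) -> caps B=0 W=0
Move 5: B@(0,2) -> caps B=0 W=0
Move 6: W@(2,1) -> caps B=0 W=2
Move 7: B@(3,2) -> caps B=0 W=2
Move 8: W@(1,1) -> caps B=0 W=2
Move 9: B@(0,0) -> caps B=0 W=2

Answer: B.B.
WW..
.W..
.WB.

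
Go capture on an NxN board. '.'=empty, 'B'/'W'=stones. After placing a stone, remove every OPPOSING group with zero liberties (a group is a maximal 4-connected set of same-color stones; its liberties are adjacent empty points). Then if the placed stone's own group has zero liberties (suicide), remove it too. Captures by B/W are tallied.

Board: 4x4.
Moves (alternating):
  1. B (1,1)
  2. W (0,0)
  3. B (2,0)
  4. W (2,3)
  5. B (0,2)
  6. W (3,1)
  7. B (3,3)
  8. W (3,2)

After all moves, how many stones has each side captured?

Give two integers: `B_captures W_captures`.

Answer: 0 1

Derivation:
Move 1: B@(1,1) -> caps B=0 W=0
Move 2: W@(0,0) -> caps B=0 W=0
Move 3: B@(2,0) -> caps B=0 W=0
Move 4: W@(2,3) -> caps B=0 W=0
Move 5: B@(0,2) -> caps B=0 W=0
Move 6: W@(3,1) -> caps B=0 W=0
Move 7: B@(3,3) -> caps B=0 W=0
Move 8: W@(3,2) -> caps B=0 W=1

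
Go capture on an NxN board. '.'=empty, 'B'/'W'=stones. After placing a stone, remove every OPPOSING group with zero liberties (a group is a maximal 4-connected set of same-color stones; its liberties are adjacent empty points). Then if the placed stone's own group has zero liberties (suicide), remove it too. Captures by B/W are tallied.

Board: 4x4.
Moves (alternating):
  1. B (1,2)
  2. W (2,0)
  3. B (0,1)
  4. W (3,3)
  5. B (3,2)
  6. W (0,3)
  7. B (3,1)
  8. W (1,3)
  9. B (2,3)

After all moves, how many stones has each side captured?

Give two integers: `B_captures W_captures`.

Move 1: B@(1,2) -> caps B=0 W=0
Move 2: W@(2,0) -> caps B=0 W=0
Move 3: B@(0,1) -> caps B=0 W=0
Move 4: W@(3,3) -> caps B=0 W=0
Move 5: B@(3,2) -> caps B=0 W=0
Move 6: W@(0,3) -> caps B=0 W=0
Move 7: B@(3,1) -> caps B=0 W=0
Move 8: W@(1,3) -> caps B=0 W=0
Move 9: B@(2,3) -> caps B=1 W=0

Answer: 1 0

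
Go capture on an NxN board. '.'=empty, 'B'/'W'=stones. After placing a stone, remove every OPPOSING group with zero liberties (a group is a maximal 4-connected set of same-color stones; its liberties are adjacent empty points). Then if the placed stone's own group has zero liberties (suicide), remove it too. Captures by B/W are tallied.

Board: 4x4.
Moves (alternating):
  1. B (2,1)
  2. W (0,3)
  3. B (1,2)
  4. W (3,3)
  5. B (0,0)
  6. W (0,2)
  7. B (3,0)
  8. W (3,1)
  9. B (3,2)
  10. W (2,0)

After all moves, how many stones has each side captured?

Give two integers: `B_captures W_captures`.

Answer: 1 0

Derivation:
Move 1: B@(2,1) -> caps B=0 W=0
Move 2: W@(0,3) -> caps B=0 W=0
Move 3: B@(1,2) -> caps B=0 W=0
Move 4: W@(3,3) -> caps B=0 W=0
Move 5: B@(0,0) -> caps B=0 W=0
Move 6: W@(0,2) -> caps B=0 W=0
Move 7: B@(3,0) -> caps B=0 W=0
Move 8: W@(3,1) -> caps B=0 W=0
Move 9: B@(3,2) -> caps B=1 W=0
Move 10: W@(2,0) -> caps B=1 W=0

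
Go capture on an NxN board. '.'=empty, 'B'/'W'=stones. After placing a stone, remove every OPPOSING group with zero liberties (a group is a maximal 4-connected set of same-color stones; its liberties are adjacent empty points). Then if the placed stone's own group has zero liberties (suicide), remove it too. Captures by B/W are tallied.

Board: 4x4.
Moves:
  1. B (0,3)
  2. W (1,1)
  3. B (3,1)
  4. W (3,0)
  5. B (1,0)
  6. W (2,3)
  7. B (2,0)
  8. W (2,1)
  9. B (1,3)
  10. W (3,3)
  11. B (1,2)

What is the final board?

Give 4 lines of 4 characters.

Move 1: B@(0,3) -> caps B=0 W=0
Move 2: W@(1,1) -> caps B=0 W=0
Move 3: B@(3,1) -> caps B=0 W=0
Move 4: W@(3,0) -> caps B=0 W=0
Move 5: B@(1,0) -> caps B=0 W=0
Move 6: W@(2,3) -> caps B=0 W=0
Move 7: B@(2,0) -> caps B=1 W=0
Move 8: W@(2,1) -> caps B=1 W=0
Move 9: B@(1,3) -> caps B=1 W=0
Move 10: W@(3,3) -> caps B=1 W=0
Move 11: B@(1,2) -> caps B=1 W=0

Answer: ...B
BWBB
BW.W
.B.W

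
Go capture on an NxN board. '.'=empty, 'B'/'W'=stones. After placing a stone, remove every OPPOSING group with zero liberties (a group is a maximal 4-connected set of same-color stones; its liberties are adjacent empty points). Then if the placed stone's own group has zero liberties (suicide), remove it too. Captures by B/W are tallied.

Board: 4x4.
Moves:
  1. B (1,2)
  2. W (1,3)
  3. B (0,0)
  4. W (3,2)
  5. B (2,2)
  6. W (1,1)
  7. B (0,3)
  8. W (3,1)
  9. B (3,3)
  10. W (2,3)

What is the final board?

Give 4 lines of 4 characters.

Move 1: B@(1,2) -> caps B=0 W=0
Move 2: W@(1,3) -> caps B=0 W=0
Move 3: B@(0,0) -> caps B=0 W=0
Move 4: W@(3,2) -> caps B=0 W=0
Move 5: B@(2,2) -> caps B=0 W=0
Move 6: W@(1,1) -> caps B=0 W=0
Move 7: B@(0,3) -> caps B=0 W=0
Move 8: W@(3,1) -> caps B=0 W=0
Move 9: B@(3,3) -> caps B=0 W=0
Move 10: W@(2,3) -> caps B=0 W=1

Answer: B..B
.WBW
..BW
.WW.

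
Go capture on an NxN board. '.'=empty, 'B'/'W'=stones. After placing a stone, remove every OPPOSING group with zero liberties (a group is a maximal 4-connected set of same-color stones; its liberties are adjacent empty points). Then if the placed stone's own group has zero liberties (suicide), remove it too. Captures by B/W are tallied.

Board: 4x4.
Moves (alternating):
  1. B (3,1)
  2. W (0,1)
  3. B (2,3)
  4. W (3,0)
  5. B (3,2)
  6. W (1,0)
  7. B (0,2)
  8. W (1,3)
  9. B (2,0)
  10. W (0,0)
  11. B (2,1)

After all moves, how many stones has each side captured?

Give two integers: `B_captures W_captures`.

Move 1: B@(3,1) -> caps B=0 W=0
Move 2: W@(0,1) -> caps B=0 W=0
Move 3: B@(2,3) -> caps B=0 W=0
Move 4: W@(3,0) -> caps B=0 W=0
Move 5: B@(3,2) -> caps B=0 W=0
Move 6: W@(1,0) -> caps B=0 W=0
Move 7: B@(0,2) -> caps B=0 W=0
Move 8: W@(1,3) -> caps B=0 W=0
Move 9: B@(2,0) -> caps B=1 W=0
Move 10: W@(0,0) -> caps B=1 W=0
Move 11: B@(2,1) -> caps B=1 W=0

Answer: 1 0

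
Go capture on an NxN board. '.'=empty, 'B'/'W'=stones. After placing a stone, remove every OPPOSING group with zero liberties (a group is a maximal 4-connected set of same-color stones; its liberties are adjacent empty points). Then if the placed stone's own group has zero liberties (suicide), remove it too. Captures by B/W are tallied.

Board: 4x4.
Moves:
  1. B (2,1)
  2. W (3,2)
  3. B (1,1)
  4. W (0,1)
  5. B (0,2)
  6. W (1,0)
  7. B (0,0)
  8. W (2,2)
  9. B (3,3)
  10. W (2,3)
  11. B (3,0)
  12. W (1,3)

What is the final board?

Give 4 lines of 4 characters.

Answer: B.B.
WB.W
.BWW
B.W.

Derivation:
Move 1: B@(2,1) -> caps B=0 W=0
Move 2: W@(3,2) -> caps B=0 W=0
Move 3: B@(1,1) -> caps B=0 W=0
Move 4: W@(0,1) -> caps B=0 W=0
Move 5: B@(0,2) -> caps B=0 W=0
Move 6: W@(1,0) -> caps B=0 W=0
Move 7: B@(0,0) -> caps B=1 W=0
Move 8: W@(2,2) -> caps B=1 W=0
Move 9: B@(3,3) -> caps B=1 W=0
Move 10: W@(2,3) -> caps B=1 W=1
Move 11: B@(3,0) -> caps B=1 W=1
Move 12: W@(1,3) -> caps B=1 W=1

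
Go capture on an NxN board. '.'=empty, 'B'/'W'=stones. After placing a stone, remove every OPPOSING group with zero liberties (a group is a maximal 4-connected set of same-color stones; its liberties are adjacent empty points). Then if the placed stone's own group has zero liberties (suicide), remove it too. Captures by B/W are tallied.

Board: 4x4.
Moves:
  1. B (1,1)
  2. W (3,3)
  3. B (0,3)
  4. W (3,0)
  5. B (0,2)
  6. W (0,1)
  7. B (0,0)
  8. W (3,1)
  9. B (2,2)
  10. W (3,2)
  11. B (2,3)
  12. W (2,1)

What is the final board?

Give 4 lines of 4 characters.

Answer: B.BB
.B..
.WBB
WWWW

Derivation:
Move 1: B@(1,1) -> caps B=0 W=0
Move 2: W@(3,3) -> caps B=0 W=0
Move 3: B@(0,3) -> caps B=0 W=0
Move 4: W@(3,0) -> caps B=0 W=0
Move 5: B@(0,2) -> caps B=0 W=0
Move 6: W@(0,1) -> caps B=0 W=0
Move 7: B@(0,0) -> caps B=1 W=0
Move 8: W@(3,1) -> caps B=1 W=0
Move 9: B@(2,2) -> caps B=1 W=0
Move 10: W@(3,2) -> caps B=1 W=0
Move 11: B@(2,3) -> caps B=1 W=0
Move 12: W@(2,1) -> caps B=1 W=0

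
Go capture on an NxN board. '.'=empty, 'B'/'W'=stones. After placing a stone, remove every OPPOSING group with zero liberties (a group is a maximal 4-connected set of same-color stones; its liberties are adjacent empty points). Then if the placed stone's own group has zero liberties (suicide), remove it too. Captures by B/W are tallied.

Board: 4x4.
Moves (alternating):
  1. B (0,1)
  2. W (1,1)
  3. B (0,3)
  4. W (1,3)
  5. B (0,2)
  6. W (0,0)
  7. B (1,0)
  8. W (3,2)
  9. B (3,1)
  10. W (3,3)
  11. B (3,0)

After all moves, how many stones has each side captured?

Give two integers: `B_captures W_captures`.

Answer: 1 0

Derivation:
Move 1: B@(0,1) -> caps B=0 W=0
Move 2: W@(1,1) -> caps B=0 W=0
Move 3: B@(0,3) -> caps B=0 W=0
Move 4: W@(1,3) -> caps B=0 W=0
Move 5: B@(0,2) -> caps B=0 W=0
Move 6: W@(0,0) -> caps B=0 W=0
Move 7: B@(1,0) -> caps B=1 W=0
Move 8: W@(3,2) -> caps B=1 W=0
Move 9: B@(3,1) -> caps B=1 W=0
Move 10: W@(3,3) -> caps B=1 W=0
Move 11: B@(3,0) -> caps B=1 W=0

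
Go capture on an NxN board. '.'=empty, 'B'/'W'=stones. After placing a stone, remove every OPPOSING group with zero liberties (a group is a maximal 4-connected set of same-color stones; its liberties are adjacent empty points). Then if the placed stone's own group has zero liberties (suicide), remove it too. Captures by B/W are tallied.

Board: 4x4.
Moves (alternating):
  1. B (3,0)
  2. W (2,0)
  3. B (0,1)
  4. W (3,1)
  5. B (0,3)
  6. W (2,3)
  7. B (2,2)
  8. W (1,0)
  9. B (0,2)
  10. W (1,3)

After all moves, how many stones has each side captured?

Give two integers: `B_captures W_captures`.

Move 1: B@(3,0) -> caps B=0 W=0
Move 2: W@(2,0) -> caps B=0 W=0
Move 3: B@(0,1) -> caps B=0 W=0
Move 4: W@(3,1) -> caps B=0 W=1
Move 5: B@(0,3) -> caps B=0 W=1
Move 6: W@(2,3) -> caps B=0 W=1
Move 7: B@(2,2) -> caps B=0 W=1
Move 8: W@(1,0) -> caps B=0 W=1
Move 9: B@(0,2) -> caps B=0 W=1
Move 10: W@(1,3) -> caps B=0 W=1

Answer: 0 1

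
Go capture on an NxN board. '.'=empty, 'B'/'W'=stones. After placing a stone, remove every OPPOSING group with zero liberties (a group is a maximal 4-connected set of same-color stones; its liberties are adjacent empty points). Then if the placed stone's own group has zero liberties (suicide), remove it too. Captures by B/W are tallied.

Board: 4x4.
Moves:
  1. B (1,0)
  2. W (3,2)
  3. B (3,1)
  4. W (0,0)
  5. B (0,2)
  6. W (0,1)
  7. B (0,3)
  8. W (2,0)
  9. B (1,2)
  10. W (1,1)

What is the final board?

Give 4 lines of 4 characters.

Answer: WWBB
.WB.
W...
.BW.

Derivation:
Move 1: B@(1,0) -> caps B=0 W=0
Move 2: W@(3,2) -> caps B=0 W=0
Move 3: B@(3,1) -> caps B=0 W=0
Move 4: W@(0,0) -> caps B=0 W=0
Move 5: B@(0,2) -> caps B=0 W=0
Move 6: W@(0,1) -> caps B=0 W=0
Move 7: B@(0,3) -> caps B=0 W=0
Move 8: W@(2,0) -> caps B=0 W=0
Move 9: B@(1,2) -> caps B=0 W=0
Move 10: W@(1,1) -> caps B=0 W=1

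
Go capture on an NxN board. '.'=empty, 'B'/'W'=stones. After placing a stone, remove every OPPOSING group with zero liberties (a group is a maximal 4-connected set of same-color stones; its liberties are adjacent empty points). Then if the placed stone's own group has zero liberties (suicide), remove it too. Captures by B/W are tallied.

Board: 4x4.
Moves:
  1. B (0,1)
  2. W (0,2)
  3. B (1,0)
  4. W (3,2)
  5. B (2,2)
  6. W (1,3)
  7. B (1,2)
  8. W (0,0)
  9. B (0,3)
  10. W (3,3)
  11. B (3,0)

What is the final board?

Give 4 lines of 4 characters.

Answer: .B.B
B.BW
..B.
B.WW

Derivation:
Move 1: B@(0,1) -> caps B=0 W=0
Move 2: W@(0,2) -> caps B=0 W=0
Move 3: B@(1,0) -> caps B=0 W=0
Move 4: W@(3,2) -> caps B=0 W=0
Move 5: B@(2,2) -> caps B=0 W=0
Move 6: W@(1,3) -> caps B=0 W=0
Move 7: B@(1,2) -> caps B=0 W=0
Move 8: W@(0,0) -> caps B=0 W=0
Move 9: B@(0,3) -> caps B=1 W=0
Move 10: W@(3,3) -> caps B=1 W=0
Move 11: B@(3,0) -> caps B=1 W=0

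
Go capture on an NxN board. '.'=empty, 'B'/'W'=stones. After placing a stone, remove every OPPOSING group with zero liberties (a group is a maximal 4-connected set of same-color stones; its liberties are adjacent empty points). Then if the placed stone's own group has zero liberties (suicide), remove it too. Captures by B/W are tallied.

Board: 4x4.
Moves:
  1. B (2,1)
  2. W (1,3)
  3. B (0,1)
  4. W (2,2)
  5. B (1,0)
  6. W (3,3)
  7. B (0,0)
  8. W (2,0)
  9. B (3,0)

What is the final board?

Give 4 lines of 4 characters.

Move 1: B@(2,1) -> caps B=0 W=0
Move 2: W@(1,3) -> caps B=0 W=0
Move 3: B@(0,1) -> caps B=0 W=0
Move 4: W@(2,2) -> caps B=0 W=0
Move 5: B@(1,0) -> caps B=0 W=0
Move 6: W@(3,3) -> caps B=0 W=0
Move 7: B@(0,0) -> caps B=0 W=0
Move 8: W@(2,0) -> caps B=0 W=0
Move 9: B@(3,0) -> caps B=1 W=0

Answer: BB..
B..W
.BW.
B..W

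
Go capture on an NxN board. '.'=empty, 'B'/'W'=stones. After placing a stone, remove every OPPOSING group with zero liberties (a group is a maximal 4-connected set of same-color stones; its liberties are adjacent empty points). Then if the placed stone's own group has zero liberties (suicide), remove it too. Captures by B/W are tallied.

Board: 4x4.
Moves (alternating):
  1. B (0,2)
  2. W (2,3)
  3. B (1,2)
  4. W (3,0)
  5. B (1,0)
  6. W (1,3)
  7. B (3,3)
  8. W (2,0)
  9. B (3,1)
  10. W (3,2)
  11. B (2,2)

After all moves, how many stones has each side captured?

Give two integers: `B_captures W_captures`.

Answer: 0 1

Derivation:
Move 1: B@(0,2) -> caps B=0 W=0
Move 2: W@(2,3) -> caps B=0 W=0
Move 3: B@(1,2) -> caps B=0 W=0
Move 4: W@(3,0) -> caps B=0 W=0
Move 5: B@(1,0) -> caps B=0 W=0
Move 6: W@(1,3) -> caps B=0 W=0
Move 7: B@(3,3) -> caps B=0 W=0
Move 8: W@(2,0) -> caps B=0 W=0
Move 9: B@(3,1) -> caps B=0 W=0
Move 10: W@(3,2) -> caps B=0 W=1
Move 11: B@(2,2) -> caps B=0 W=1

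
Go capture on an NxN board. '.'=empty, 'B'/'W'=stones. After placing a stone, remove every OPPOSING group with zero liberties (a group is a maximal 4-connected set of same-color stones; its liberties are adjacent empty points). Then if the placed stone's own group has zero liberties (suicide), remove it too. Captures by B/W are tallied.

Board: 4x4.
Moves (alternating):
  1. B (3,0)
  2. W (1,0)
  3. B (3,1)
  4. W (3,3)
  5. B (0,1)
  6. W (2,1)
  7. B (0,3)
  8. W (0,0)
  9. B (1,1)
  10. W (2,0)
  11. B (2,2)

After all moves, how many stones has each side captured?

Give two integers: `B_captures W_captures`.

Answer: 4 0

Derivation:
Move 1: B@(3,0) -> caps B=0 W=0
Move 2: W@(1,0) -> caps B=0 W=0
Move 3: B@(3,1) -> caps B=0 W=0
Move 4: W@(3,3) -> caps B=0 W=0
Move 5: B@(0,1) -> caps B=0 W=0
Move 6: W@(2,1) -> caps B=0 W=0
Move 7: B@(0,3) -> caps B=0 W=0
Move 8: W@(0,0) -> caps B=0 W=0
Move 9: B@(1,1) -> caps B=0 W=0
Move 10: W@(2,0) -> caps B=0 W=0
Move 11: B@(2,2) -> caps B=4 W=0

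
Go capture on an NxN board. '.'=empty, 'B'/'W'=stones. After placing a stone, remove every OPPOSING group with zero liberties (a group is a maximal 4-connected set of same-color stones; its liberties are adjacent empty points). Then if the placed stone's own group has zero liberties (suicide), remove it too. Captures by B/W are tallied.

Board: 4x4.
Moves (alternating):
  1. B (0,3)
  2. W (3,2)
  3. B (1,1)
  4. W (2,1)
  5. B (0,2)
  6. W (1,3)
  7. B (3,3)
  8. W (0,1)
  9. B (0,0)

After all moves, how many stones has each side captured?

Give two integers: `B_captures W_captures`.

Move 1: B@(0,3) -> caps B=0 W=0
Move 2: W@(3,2) -> caps B=0 W=0
Move 3: B@(1,1) -> caps B=0 W=0
Move 4: W@(2,1) -> caps B=0 W=0
Move 5: B@(0,2) -> caps B=0 W=0
Move 6: W@(1,3) -> caps B=0 W=0
Move 7: B@(3,3) -> caps B=0 W=0
Move 8: W@(0,1) -> caps B=0 W=0
Move 9: B@(0,0) -> caps B=1 W=0

Answer: 1 0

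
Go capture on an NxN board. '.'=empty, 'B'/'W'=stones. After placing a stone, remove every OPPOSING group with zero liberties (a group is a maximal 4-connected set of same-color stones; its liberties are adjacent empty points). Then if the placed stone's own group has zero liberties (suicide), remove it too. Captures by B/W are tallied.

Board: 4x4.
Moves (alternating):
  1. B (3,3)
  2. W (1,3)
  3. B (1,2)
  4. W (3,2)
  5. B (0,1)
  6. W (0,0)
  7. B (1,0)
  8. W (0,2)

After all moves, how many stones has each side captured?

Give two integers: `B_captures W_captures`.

Answer: 1 0

Derivation:
Move 1: B@(3,3) -> caps B=0 W=0
Move 2: W@(1,3) -> caps B=0 W=0
Move 3: B@(1,2) -> caps B=0 W=0
Move 4: W@(3,2) -> caps B=0 W=0
Move 5: B@(0,1) -> caps B=0 W=0
Move 6: W@(0,0) -> caps B=0 W=0
Move 7: B@(1,0) -> caps B=1 W=0
Move 8: W@(0,2) -> caps B=1 W=0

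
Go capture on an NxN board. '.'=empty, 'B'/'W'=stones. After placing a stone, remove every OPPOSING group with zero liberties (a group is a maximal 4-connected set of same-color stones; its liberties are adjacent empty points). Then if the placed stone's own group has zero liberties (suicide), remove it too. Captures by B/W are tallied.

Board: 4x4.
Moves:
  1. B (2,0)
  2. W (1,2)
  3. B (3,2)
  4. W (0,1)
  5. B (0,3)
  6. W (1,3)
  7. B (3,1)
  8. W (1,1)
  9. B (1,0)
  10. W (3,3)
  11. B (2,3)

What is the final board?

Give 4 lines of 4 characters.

Answer: .W.B
BWWW
B..B
.BB.

Derivation:
Move 1: B@(2,0) -> caps B=0 W=0
Move 2: W@(1,2) -> caps B=0 W=0
Move 3: B@(3,2) -> caps B=0 W=0
Move 4: W@(0,1) -> caps B=0 W=0
Move 5: B@(0,3) -> caps B=0 W=0
Move 6: W@(1,3) -> caps B=0 W=0
Move 7: B@(3,1) -> caps B=0 W=0
Move 8: W@(1,1) -> caps B=0 W=0
Move 9: B@(1,0) -> caps B=0 W=0
Move 10: W@(3,3) -> caps B=0 W=0
Move 11: B@(2,3) -> caps B=1 W=0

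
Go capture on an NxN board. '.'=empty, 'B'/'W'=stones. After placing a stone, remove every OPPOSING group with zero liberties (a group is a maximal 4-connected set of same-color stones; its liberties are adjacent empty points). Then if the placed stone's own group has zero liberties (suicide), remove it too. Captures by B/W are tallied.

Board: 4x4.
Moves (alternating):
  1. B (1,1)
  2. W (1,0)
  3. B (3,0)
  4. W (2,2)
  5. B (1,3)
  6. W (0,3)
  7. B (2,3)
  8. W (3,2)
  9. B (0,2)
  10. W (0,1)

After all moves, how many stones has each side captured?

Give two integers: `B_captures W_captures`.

Answer: 1 0

Derivation:
Move 1: B@(1,1) -> caps B=0 W=0
Move 2: W@(1,0) -> caps B=0 W=0
Move 3: B@(3,0) -> caps B=0 W=0
Move 4: W@(2,2) -> caps B=0 W=0
Move 5: B@(1,3) -> caps B=0 W=0
Move 6: W@(0,3) -> caps B=0 W=0
Move 7: B@(2,3) -> caps B=0 W=0
Move 8: W@(3,2) -> caps B=0 W=0
Move 9: B@(0,2) -> caps B=1 W=0
Move 10: W@(0,1) -> caps B=1 W=0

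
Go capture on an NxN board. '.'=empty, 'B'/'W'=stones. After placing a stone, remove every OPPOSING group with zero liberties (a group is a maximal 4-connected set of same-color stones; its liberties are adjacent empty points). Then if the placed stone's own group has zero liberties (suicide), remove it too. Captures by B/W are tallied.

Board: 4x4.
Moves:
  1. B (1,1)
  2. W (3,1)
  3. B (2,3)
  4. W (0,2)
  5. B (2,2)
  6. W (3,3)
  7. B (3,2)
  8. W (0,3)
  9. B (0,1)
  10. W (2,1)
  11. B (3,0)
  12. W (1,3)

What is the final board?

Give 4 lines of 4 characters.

Move 1: B@(1,1) -> caps B=0 W=0
Move 2: W@(3,1) -> caps B=0 W=0
Move 3: B@(2,3) -> caps B=0 W=0
Move 4: W@(0,2) -> caps B=0 W=0
Move 5: B@(2,2) -> caps B=0 W=0
Move 6: W@(3,3) -> caps B=0 W=0
Move 7: B@(3,2) -> caps B=1 W=0
Move 8: W@(0,3) -> caps B=1 W=0
Move 9: B@(0,1) -> caps B=1 W=0
Move 10: W@(2,1) -> caps B=1 W=0
Move 11: B@(3,0) -> caps B=1 W=0
Move 12: W@(1,3) -> caps B=1 W=0

Answer: .BWW
.B.W
.WBB
BWB.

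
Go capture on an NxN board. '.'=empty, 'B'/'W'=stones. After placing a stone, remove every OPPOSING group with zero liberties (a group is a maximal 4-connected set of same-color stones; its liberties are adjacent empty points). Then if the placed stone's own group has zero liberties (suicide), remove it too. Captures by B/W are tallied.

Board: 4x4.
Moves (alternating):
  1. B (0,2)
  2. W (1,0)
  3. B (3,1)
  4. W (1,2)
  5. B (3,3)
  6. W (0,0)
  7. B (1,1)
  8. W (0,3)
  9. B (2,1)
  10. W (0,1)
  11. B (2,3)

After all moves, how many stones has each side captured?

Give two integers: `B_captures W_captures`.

Answer: 0 1

Derivation:
Move 1: B@(0,2) -> caps B=0 W=0
Move 2: W@(1,0) -> caps B=0 W=0
Move 3: B@(3,1) -> caps B=0 W=0
Move 4: W@(1,2) -> caps B=0 W=0
Move 5: B@(3,3) -> caps B=0 W=0
Move 6: W@(0,0) -> caps B=0 W=0
Move 7: B@(1,1) -> caps B=0 W=0
Move 8: W@(0,3) -> caps B=0 W=0
Move 9: B@(2,1) -> caps B=0 W=0
Move 10: W@(0,1) -> caps B=0 W=1
Move 11: B@(2,3) -> caps B=0 W=1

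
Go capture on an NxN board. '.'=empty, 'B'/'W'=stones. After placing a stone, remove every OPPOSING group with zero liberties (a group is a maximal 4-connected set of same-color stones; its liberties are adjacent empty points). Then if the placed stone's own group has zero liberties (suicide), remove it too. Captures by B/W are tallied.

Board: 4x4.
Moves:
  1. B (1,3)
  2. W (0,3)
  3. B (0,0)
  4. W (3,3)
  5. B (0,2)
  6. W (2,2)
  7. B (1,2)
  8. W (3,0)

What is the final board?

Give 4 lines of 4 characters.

Answer: B.B.
..BB
..W.
W..W

Derivation:
Move 1: B@(1,3) -> caps B=0 W=0
Move 2: W@(0,3) -> caps B=0 W=0
Move 3: B@(0,0) -> caps B=0 W=0
Move 4: W@(3,3) -> caps B=0 W=0
Move 5: B@(0,2) -> caps B=1 W=0
Move 6: W@(2,2) -> caps B=1 W=0
Move 7: B@(1,2) -> caps B=1 W=0
Move 8: W@(3,0) -> caps B=1 W=0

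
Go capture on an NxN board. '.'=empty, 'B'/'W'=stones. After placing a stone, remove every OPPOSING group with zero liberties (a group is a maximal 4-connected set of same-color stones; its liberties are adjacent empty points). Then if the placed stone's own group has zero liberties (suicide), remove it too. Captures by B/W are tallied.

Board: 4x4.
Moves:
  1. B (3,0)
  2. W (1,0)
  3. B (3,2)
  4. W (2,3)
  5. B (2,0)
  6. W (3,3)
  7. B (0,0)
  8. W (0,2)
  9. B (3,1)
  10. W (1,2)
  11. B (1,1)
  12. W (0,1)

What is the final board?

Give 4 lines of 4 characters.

Answer: BWW.
.BW.
B..W
BBBW

Derivation:
Move 1: B@(3,0) -> caps B=0 W=0
Move 2: W@(1,0) -> caps B=0 W=0
Move 3: B@(3,2) -> caps B=0 W=0
Move 4: W@(2,3) -> caps B=0 W=0
Move 5: B@(2,0) -> caps B=0 W=0
Move 6: W@(3,3) -> caps B=0 W=0
Move 7: B@(0,0) -> caps B=0 W=0
Move 8: W@(0,2) -> caps B=0 W=0
Move 9: B@(3,1) -> caps B=0 W=0
Move 10: W@(1,2) -> caps B=0 W=0
Move 11: B@(1,1) -> caps B=1 W=0
Move 12: W@(0,1) -> caps B=1 W=0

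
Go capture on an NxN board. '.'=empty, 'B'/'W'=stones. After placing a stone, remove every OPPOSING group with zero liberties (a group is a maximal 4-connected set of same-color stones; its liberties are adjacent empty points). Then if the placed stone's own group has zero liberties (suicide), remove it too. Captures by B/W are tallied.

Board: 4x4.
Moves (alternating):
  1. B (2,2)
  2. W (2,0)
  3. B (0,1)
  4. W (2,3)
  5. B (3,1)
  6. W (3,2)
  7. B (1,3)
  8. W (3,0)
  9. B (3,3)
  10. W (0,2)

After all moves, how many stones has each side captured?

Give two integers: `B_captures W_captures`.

Move 1: B@(2,2) -> caps B=0 W=0
Move 2: W@(2,0) -> caps B=0 W=0
Move 3: B@(0,1) -> caps B=0 W=0
Move 4: W@(2,3) -> caps B=0 W=0
Move 5: B@(3,1) -> caps B=0 W=0
Move 6: W@(3,2) -> caps B=0 W=0
Move 7: B@(1,3) -> caps B=0 W=0
Move 8: W@(3,0) -> caps B=0 W=0
Move 9: B@(3,3) -> caps B=2 W=0
Move 10: W@(0,2) -> caps B=2 W=0

Answer: 2 0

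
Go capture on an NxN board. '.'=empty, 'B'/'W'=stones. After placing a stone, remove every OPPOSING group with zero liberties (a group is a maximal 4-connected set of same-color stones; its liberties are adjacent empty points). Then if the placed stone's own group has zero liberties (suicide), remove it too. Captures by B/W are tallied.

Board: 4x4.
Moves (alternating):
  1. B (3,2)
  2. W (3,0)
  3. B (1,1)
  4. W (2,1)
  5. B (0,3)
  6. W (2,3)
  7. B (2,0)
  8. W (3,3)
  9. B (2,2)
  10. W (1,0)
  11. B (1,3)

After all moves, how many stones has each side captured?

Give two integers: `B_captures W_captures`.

Answer: 2 1

Derivation:
Move 1: B@(3,2) -> caps B=0 W=0
Move 2: W@(3,0) -> caps B=0 W=0
Move 3: B@(1,1) -> caps B=0 W=0
Move 4: W@(2,1) -> caps B=0 W=0
Move 5: B@(0,3) -> caps B=0 W=0
Move 6: W@(2,3) -> caps B=0 W=0
Move 7: B@(2,0) -> caps B=0 W=0
Move 8: W@(3,3) -> caps B=0 W=0
Move 9: B@(2,2) -> caps B=0 W=0
Move 10: W@(1,0) -> caps B=0 W=1
Move 11: B@(1,3) -> caps B=2 W=1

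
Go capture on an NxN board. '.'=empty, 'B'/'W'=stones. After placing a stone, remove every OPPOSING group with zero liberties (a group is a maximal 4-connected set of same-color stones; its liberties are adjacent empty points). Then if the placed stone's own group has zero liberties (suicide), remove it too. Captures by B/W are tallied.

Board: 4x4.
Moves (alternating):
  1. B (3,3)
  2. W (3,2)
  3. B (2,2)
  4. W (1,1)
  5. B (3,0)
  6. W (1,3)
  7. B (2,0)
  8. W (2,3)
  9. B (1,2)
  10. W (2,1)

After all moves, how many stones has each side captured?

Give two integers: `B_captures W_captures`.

Move 1: B@(3,3) -> caps B=0 W=0
Move 2: W@(3,2) -> caps B=0 W=0
Move 3: B@(2,2) -> caps B=0 W=0
Move 4: W@(1,1) -> caps B=0 W=0
Move 5: B@(3,0) -> caps B=0 W=0
Move 6: W@(1,3) -> caps B=0 W=0
Move 7: B@(2,0) -> caps B=0 W=0
Move 8: W@(2,3) -> caps B=0 W=1
Move 9: B@(1,2) -> caps B=0 W=1
Move 10: W@(2,1) -> caps B=0 W=1

Answer: 0 1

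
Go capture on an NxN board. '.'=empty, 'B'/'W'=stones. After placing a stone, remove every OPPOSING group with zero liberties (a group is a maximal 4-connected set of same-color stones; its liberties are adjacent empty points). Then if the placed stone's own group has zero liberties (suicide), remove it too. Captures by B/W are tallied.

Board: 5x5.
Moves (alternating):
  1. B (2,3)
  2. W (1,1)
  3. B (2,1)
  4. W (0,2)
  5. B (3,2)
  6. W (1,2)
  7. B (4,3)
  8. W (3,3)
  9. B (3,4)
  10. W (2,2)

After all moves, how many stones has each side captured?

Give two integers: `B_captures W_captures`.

Answer: 1 0

Derivation:
Move 1: B@(2,3) -> caps B=0 W=0
Move 2: W@(1,1) -> caps B=0 W=0
Move 3: B@(2,1) -> caps B=0 W=0
Move 4: W@(0,2) -> caps B=0 W=0
Move 5: B@(3,2) -> caps B=0 W=0
Move 6: W@(1,2) -> caps B=0 W=0
Move 7: B@(4,3) -> caps B=0 W=0
Move 8: W@(3,3) -> caps B=0 W=0
Move 9: B@(3,4) -> caps B=1 W=0
Move 10: W@(2,2) -> caps B=1 W=0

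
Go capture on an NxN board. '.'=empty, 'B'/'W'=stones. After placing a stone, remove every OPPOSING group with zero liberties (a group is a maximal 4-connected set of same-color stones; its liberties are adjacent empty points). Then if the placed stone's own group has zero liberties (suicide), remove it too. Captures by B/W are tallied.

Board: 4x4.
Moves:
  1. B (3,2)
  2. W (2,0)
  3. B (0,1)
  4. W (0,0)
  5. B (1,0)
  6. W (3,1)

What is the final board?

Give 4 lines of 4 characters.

Answer: .B..
B...
W...
.WB.

Derivation:
Move 1: B@(3,2) -> caps B=0 W=0
Move 2: W@(2,0) -> caps B=0 W=0
Move 3: B@(0,1) -> caps B=0 W=0
Move 4: W@(0,0) -> caps B=0 W=0
Move 5: B@(1,0) -> caps B=1 W=0
Move 6: W@(3,1) -> caps B=1 W=0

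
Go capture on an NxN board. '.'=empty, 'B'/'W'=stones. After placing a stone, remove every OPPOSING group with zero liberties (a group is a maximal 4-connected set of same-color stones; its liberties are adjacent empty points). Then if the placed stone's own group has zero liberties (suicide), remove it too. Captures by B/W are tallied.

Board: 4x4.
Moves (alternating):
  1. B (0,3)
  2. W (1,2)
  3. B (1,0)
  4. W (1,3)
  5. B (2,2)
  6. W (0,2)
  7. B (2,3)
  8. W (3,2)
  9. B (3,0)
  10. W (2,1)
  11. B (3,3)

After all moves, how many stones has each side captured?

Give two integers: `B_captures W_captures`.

Move 1: B@(0,3) -> caps B=0 W=0
Move 2: W@(1,2) -> caps B=0 W=0
Move 3: B@(1,0) -> caps B=0 W=0
Move 4: W@(1,3) -> caps B=0 W=0
Move 5: B@(2,2) -> caps B=0 W=0
Move 6: W@(0,2) -> caps B=0 W=1
Move 7: B@(2,3) -> caps B=0 W=1
Move 8: W@(3,2) -> caps B=0 W=1
Move 9: B@(3,0) -> caps B=0 W=1
Move 10: W@(2,1) -> caps B=0 W=1
Move 11: B@(3,3) -> caps B=0 W=1

Answer: 0 1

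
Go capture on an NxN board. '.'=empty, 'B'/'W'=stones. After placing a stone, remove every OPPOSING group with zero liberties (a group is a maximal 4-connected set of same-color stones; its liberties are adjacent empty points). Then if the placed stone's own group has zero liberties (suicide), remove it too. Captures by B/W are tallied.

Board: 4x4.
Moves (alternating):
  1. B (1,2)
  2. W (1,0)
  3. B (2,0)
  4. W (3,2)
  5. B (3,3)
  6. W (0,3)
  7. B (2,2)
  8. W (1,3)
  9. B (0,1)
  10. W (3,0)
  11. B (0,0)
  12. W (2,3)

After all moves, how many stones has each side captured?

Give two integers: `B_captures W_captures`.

Answer: 0 1

Derivation:
Move 1: B@(1,2) -> caps B=0 W=0
Move 2: W@(1,0) -> caps B=0 W=0
Move 3: B@(2,0) -> caps B=0 W=0
Move 4: W@(3,2) -> caps B=0 W=0
Move 5: B@(3,3) -> caps B=0 W=0
Move 6: W@(0,3) -> caps B=0 W=0
Move 7: B@(2,2) -> caps B=0 W=0
Move 8: W@(1,3) -> caps B=0 W=0
Move 9: B@(0,1) -> caps B=0 W=0
Move 10: W@(3,0) -> caps B=0 W=0
Move 11: B@(0,0) -> caps B=0 W=0
Move 12: W@(2,3) -> caps B=0 W=1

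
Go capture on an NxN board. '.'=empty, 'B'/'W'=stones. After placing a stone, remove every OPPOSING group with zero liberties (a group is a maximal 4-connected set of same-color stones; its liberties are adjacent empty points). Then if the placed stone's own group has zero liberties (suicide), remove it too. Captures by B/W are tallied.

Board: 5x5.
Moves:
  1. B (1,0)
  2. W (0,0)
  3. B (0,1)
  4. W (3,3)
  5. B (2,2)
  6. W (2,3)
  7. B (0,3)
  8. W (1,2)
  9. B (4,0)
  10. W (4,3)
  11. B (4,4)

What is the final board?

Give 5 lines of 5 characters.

Answer: .B.B.
B.W..
..BW.
...W.
B..WB

Derivation:
Move 1: B@(1,0) -> caps B=0 W=0
Move 2: W@(0,0) -> caps B=0 W=0
Move 3: B@(0,1) -> caps B=1 W=0
Move 4: W@(3,3) -> caps B=1 W=0
Move 5: B@(2,2) -> caps B=1 W=0
Move 6: W@(2,3) -> caps B=1 W=0
Move 7: B@(0,3) -> caps B=1 W=0
Move 8: W@(1,2) -> caps B=1 W=0
Move 9: B@(4,0) -> caps B=1 W=0
Move 10: W@(4,3) -> caps B=1 W=0
Move 11: B@(4,4) -> caps B=1 W=0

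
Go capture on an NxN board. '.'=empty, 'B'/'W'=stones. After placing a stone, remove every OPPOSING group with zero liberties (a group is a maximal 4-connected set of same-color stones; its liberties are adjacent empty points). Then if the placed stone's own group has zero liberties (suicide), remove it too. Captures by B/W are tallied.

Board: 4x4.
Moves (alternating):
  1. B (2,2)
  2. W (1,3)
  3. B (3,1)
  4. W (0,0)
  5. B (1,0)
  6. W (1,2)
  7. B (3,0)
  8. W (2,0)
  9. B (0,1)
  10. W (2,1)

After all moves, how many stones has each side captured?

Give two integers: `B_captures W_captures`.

Answer: 1 0

Derivation:
Move 1: B@(2,2) -> caps B=0 W=0
Move 2: W@(1,3) -> caps B=0 W=0
Move 3: B@(3,1) -> caps B=0 W=0
Move 4: W@(0,0) -> caps B=0 W=0
Move 5: B@(1,0) -> caps B=0 W=0
Move 6: W@(1,2) -> caps B=0 W=0
Move 7: B@(3,0) -> caps B=0 W=0
Move 8: W@(2,0) -> caps B=0 W=0
Move 9: B@(0,1) -> caps B=1 W=0
Move 10: W@(2,1) -> caps B=1 W=0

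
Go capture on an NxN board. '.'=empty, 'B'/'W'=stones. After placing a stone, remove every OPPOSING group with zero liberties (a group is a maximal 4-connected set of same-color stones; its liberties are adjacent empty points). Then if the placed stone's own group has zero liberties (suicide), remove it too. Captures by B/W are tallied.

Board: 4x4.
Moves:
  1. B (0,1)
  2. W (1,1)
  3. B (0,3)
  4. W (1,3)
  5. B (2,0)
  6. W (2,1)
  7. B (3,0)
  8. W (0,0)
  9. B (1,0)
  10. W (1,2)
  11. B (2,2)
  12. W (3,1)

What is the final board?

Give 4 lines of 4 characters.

Answer: .B.B
BWWW
BWB.
BW..

Derivation:
Move 1: B@(0,1) -> caps B=0 W=0
Move 2: W@(1,1) -> caps B=0 W=0
Move 3: B@(0,3) -> caps B=0 W=0
Move 4: W@(1,3) -> caps B=0 W=0
Move 5: B@(2,0) -> caps B=0 W=0
Move 6: W@(2,1) -> caps B=0 W=0
Move 7: B@(3,0) -> caps B=0 W=0
Move 8: W@(0,0) -> caps B=0 W=0
Move 9: B@(1,0) -> caps B=1 W=0
Move 10: W@(1,2) -> caps B=1 W=0
Move 11: B@(2,2) -> caps B=1 W=0
Move 12: W@(3,1) -> caps B=1 W=0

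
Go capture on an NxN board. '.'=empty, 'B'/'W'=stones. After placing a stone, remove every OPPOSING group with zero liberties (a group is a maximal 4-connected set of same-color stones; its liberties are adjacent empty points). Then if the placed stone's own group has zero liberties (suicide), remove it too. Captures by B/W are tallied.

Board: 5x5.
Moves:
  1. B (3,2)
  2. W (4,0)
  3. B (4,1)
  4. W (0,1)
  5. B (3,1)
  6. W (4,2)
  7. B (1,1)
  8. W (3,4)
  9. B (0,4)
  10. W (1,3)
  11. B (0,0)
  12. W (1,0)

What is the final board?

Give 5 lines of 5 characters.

Move 1: B@(3,2) -> caps B=0 W=0
Move 2: W@(4,0) -> caps B=0 W=0
Move 3: B@(4,1) -> caps B=0 W=0
Move 4: W@(0,1) -> caps B=0 W=0
Move 5: B@(3,1) -> caps B=0 W=0
Move 6: W@(4,2) -> caps B=0 W=0
Move 7: B@(1,1) -> caps B=0 W=0
Move 8: W@(3,4) -> caps B=0 W=0
Move 9: B@(0,4) -> caps B=0 W=0
Move 10: W@(1,3) -> caps B=0 W=0
Move 11: B@(0,0) -> caps B=0 W=0
Move 12: W@(1,0) -> caps B=0 W=1

Answer: .W..B
WB.W.
.....
.BB.W
WBW..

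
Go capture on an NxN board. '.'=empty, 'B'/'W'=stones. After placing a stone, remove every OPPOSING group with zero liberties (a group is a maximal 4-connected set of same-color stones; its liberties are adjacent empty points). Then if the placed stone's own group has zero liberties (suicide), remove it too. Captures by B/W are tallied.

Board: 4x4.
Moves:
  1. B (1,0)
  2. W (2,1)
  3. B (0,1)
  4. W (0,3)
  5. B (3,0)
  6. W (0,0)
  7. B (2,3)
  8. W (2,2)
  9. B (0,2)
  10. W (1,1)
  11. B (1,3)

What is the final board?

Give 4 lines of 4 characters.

Answer: .BB.
BW.B
.WWB
B...

Derivation:
Move 1: B@(1,0) -> caps B=0 W=0
Move 2: W@(2,1) -> caps B=0 W=0
Move 3: B@(0,1) -> caps B=0 W=0
Move 4: W@(0,3) -> caps B=0 W=0
Move 5: B@(3,0) -> caps B=0 W=0
Move 6: W@(0,0) -> caps B=0 W=0
Move 7: B@(2,3) -> caps B=0 W=0
Move 8: W@(2,2) -> caps B=0 W=0
Move 9: B@(0,2) -> caps B=0 W=0
Move 10: W@(1,1) -> caps B=0 W=0
Move 11: B@(1,3) -> caps B=1 W=0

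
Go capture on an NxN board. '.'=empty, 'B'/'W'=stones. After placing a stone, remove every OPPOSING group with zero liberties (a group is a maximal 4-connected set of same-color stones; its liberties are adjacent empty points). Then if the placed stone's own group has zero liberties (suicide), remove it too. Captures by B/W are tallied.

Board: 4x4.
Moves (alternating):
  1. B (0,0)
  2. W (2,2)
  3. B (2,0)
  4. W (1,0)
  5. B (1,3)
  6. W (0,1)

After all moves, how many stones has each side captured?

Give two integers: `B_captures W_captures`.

Answer: 0 1

Derivation:
Move 1: B@(0,0) -> caps B=0 W=0
Move 2: W@(2,2) -> caps B=0 W=0
Move 3: B@(2,0) -> caps B=0 W=0
Move 4: W@(1,0) -> caps B=0 W=0
Move 5: B@(1,3) -> caps B=0 W=0
Move 6: W@(0,1) -> caps B=0 W=1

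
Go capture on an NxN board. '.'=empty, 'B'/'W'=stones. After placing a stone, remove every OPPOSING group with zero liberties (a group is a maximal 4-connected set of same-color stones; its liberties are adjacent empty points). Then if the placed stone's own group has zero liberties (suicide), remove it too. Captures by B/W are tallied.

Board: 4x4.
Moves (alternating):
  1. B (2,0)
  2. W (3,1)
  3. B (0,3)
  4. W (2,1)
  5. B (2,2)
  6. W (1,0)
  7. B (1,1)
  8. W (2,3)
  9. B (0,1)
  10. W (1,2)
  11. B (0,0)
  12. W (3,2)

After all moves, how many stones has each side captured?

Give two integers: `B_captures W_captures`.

Answer: 1 1

Derivation:
Move 1: B@(2,0) -> caps B=0 W=0
Move 2: W@(3,1) -> caps B=0 W=0
Move 3: B@(0,3) -> caps B=0 W=0
Move 4: W@(2,1) -> caps B=0 W=0
Move 5: B@(2,2) -> caps B=0 W=0
Move 6: W@(1,0) -> caps B=0 W=0
Move 7: B@(1,1) -> caps B=0 W=0
Move 8: W@(2,3) -> caps B=0 W=0
Move 9: B@(0,1) -> caps B=0 W=0
Move 10: W@(1,2) -> caps B=0 W=0
Move 11: B@(0,0) -> caps B=1 W=0
Move 12: W@(3,2) -> caps B=1 W=1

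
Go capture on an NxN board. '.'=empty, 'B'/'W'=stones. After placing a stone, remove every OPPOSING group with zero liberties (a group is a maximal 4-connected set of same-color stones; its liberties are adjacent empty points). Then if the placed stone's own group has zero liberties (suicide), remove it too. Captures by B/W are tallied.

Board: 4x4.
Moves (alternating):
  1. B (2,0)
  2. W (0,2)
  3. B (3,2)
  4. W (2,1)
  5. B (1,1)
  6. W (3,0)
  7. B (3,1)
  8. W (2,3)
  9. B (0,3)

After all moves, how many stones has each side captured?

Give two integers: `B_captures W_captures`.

Answer: 1 0

Derivation:
Move 1: B@(2,0) -> caps B=0 W=0
Move 2: W@(0,2) -> caps B=0 W=0
Move 3: B@(3,2) -> caps B=0 W=0
Move 4: W@(2,1) -> caps B=0 W=0
Move 5: B@(1,1) -> caps B=0 W=0
Move 6: W@(3,0) -> caps B=0 W=0
Move 7: B@(3,1) -> caps B=1 W=0
Move 8: W@(2,3) -> caps B=1 W=0
Move 9: B@(0,3) -> caps B=1 W=0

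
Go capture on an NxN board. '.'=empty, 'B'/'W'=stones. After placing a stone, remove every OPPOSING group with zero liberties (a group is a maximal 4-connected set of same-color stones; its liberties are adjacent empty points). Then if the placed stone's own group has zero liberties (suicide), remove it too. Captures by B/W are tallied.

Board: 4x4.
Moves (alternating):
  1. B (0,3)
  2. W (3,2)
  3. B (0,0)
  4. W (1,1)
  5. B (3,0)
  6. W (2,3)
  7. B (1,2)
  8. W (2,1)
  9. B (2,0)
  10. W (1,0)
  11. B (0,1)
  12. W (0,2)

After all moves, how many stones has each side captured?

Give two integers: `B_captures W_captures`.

Move 1: B@(0,3) -> caps B=0 W=0
Move 2: W@(3,2) -> caps B=0 W=0
Move 3: B@(0,0) -> caps B=0 W=0
Move 4: W@(1,1) -> caps B=0 W=0
Move 5: B@(3,0) -> caps B=0 W=0
Move 6: W@(2,3) -> caps B=0 W=0
Move 7: B@(1,2) -> caps B=0 W=0
Move 8: W@(2,1) -> caps B=0 W=0
Move 9: B@(2,0) -> caps B=0 W=0
Move 10: W@(1,0) -> caps B=0 W=0
Move 11: B@(0,1) -> caps B=0 W=0
Move 12: W@(0,2) -> caps B=0 W=2

Answer: 0 2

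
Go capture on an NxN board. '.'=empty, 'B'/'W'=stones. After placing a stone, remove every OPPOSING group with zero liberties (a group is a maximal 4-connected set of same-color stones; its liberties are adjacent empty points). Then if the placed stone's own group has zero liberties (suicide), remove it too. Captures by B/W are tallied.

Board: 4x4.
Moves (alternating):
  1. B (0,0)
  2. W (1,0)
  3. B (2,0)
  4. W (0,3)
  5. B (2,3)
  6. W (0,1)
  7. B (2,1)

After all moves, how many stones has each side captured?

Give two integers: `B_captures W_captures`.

Answer: 0 1

Derivation:
Move 1: B@(0,0) -> caps B=0 W=0
Move 2: W@(1,0) -> caps B=0 W=0
Move 3: B@(2,0) -> caps B=0 W=0
Move 4: W@(0,3) -> caps B=0 W=0
Move 5: B@(2,3) -> caps B=0 W=0
Move 6: W@(0,1) -> caps B=0 W=1
Move 7: B@(2,1) -> caps B=0 W=1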